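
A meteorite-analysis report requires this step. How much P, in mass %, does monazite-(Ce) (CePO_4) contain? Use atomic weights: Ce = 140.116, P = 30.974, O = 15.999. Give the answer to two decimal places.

13.18 mass %

Formula mass = 1*140.116 + 1*30.974 + 4*15.999 = 235.086 g/mol, of which 30.974 g is P.
So P makes up 30.974/235.086 = 0.1318 of the mass, i.e. 13.18%.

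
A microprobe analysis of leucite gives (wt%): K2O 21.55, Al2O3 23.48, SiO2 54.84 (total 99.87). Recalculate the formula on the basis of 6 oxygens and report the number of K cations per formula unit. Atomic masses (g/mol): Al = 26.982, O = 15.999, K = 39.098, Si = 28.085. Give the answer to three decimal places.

21.55 wt% K2O ÷ 94.195 g/mol = 0.22878 mol, giving 0.45756 K and 0.22878 O.
23.48 wt% Al2O3 ÷ 101.961 g/mol = 0.23028 mol, giving 0.46056 Al and 0.69084 O.
54.84 wt% SiO2 ÷ 60.083 g/mol = 0.91274 mol, giving 0.91274 Si and 1.82548 O.
Oxygen sums to 2.74510; scaling by 6/2.74510 = 2.18571 puts the formula on 6 O.
K: 0.45756 × 2.18571 = 1.000 atoms per formula unit.

1.000 K apfu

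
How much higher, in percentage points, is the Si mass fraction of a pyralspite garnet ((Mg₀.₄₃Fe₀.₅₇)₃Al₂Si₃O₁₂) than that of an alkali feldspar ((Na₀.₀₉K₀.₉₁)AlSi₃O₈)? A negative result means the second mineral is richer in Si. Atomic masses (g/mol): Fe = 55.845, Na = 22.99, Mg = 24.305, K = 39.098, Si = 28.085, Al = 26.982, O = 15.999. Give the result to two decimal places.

First mineral: 84.255 g Si in 457.055 g formula = 18.43 wt% Si.
Second mineral: 84.255 g Si in 276.877 g formula = 30.43 wt% Si.
18.43% − 30.43% gives a difference of -12.00 percentage points.

-12.00 percentage points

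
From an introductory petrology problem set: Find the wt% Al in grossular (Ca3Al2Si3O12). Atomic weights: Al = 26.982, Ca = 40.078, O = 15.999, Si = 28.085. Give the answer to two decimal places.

Molar mass of Ca3Al2Si3O12: 3*40.078 + 2*26.982 + 3*28.085 + 12*15.999 = 450.441 g/mol.
Mass of Al per formula unit: 2 × 26.982 = 53.964 g.
Weight fraction Al = 53.964 / 450.441 = 0.1198.

11.98 mass %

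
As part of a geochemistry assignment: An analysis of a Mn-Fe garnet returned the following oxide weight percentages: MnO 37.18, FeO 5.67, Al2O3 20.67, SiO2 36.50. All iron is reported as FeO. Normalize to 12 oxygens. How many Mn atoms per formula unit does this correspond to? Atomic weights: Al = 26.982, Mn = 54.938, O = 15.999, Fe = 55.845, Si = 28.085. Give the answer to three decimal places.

2.592 Mn apfu

MnO: 37.18/70.937 = 0.52413 mol → 0.52413 mol Mn, 0.52413 mol O.
FeO: 5.67/71.844 = 0.07892 mol → 0.07892 mol Fe, 0.07892 mol O.
Al2O3: 20.67/101.961 = 0.20272 mol → 0.40544 mol Al, 0.60816 mol O.
SiO2: 36.50/60.083 = 0.60749 mol → 0.60749 mol Si, 1.21498 mol O.
Total oxygen = 2.42619 mol. Normalization factor = 12/2.42619 = 4.94603.
Mn per 12 O = 0.52413 × 4.94603 = 2.592.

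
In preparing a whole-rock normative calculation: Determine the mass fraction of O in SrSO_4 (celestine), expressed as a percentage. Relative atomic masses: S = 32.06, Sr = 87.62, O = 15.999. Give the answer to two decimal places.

34.84 mass %

Formula mass = 1·87.62 + 1·32.06 + 4·15.999 = 183.676 g/mol, of which 63.996 g is O.
So O makes up 63.996/183.676 = 0.3484 of the mass, i.e. 34.84%.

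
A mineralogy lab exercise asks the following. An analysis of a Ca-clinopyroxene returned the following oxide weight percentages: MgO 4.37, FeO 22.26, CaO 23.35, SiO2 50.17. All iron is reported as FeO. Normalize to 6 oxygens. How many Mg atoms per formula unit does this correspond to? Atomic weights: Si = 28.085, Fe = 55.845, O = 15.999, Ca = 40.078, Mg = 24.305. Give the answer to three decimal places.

MgO (M=40.304): mol = 0.10843; Mg = 0.10843, O = 0.10843.
FeO (M=71.844): mol = 0.30984; Fe = 0.30984, O = 0.30984.
CaO (M=56.077): mol = 0.41639; Ca = 0.41639, O = 0.41639.
SiO2 (M=60.083): mol = 0.83501; Si = 0.83501, O = 1.67002.
ΣO = 2.50468; factor = 6/ΣO = 2.39552.
Mg apfu = 0.10843 × 2.39552 = 0.260.

0.260 Mg apfu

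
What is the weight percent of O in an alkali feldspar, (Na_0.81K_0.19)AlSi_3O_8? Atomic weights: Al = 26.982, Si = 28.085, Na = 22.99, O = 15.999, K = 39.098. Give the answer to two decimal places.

48.25 wt%

Formula mass = 0.81*22.99 + 0.19*39.098 + 1*26.982 + 3*28.085 + 8*15.999 = 265.280 g/mol, of which 127.992 g is O.
So O makes up 127.992/265.280 = 0.4825 of the mass, i.e. 48.25%.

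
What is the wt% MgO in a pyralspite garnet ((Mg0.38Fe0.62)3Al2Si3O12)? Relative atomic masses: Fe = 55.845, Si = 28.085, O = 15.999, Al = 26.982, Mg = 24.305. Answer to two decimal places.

Formula mass = 461.786 g/mol.
1.14 Mg → 1.1400 mol MgO per formula unit; M(MgO) = 40.304, so MgO mass = 45.947 g.
45.947/461.786 × 100 = 9.95 wt%.

9.95 wt%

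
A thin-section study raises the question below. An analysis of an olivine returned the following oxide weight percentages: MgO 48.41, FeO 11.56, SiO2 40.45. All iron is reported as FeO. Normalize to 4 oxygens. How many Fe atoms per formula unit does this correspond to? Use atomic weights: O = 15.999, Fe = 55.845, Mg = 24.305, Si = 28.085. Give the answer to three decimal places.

MgO: 48.41/40.304 = 1.20112 mol → 1.20112 mol Mg, 1.20112 mol O.
FeO: 11.56/71.844 = 0.16090 mol → 0.16090 mol Fe, 0.16090 mol O.
SiO2: 40.45/60.083 = 0.67324 mol → 0.67324 mol Si, 1.34648 mol O.
Total oxygen = 2.70850 mol. Normalization factor = 4/2.70850 = 1.47683.
Fe per 4 O = 0.16090 × 1.47683 = 0.238.

0.238 Fe apfu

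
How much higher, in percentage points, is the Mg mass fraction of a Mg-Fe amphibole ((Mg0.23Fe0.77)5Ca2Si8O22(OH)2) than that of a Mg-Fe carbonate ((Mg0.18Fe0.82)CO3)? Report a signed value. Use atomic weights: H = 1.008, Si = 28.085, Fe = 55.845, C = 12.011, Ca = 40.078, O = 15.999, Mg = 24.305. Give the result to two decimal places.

First mineral: 27.951 g Mg in 933.782 g formula = 2.99 wt% Mg.
Second mineral: 4.375 g Mg in 110.176 g formula = 3.97 wt% Mg.
2.99% − 3.97% gives a difference of -0.98 percentage points.

-0.98 percentage points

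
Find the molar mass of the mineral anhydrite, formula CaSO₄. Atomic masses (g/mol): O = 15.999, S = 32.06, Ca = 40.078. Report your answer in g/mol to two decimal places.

M = 1·40.078 + 1·32.06 + 4·15.999

136.13 g/mol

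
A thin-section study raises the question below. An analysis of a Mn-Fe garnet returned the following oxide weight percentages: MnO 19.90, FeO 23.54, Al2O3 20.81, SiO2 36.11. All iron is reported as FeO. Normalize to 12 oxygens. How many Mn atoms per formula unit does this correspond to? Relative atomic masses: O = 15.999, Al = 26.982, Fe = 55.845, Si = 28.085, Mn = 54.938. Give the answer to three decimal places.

MnO (M=70.937): mol = 0.28053; Mn = 0.28053, O = 0.28053.
FeO (M=71.844): mol = 0.32765; Fe = 0.32765, O = 0.32765.
Al2O3 (M=101.961): mol = 0.20410; Al = 0.40820, O = 0.61230.
SiO2 (M=60.083): mol = 0.60100; Si = 0.60100, O = 1.20200.
ΣO = 2.42248; factor = 12/ΣO = 4.95360.
Mn apfu = 0.28053 × 4.95360 = 1.390.

1.390 Mn apfu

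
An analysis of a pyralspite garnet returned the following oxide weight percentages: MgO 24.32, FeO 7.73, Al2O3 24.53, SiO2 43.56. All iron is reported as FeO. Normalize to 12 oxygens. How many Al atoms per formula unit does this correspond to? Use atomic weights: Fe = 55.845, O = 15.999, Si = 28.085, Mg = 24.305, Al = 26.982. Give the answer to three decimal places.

24.32 wt% MgO ÷ 40.304 g/mol = 0.60341 mol, giving 0.60341 Mg and 0.60341 O.
7.73 wt% FeO ÷ 71.844 g/mol = 0.10759 mol, giving 0.10759 Fe and 0.10759 O.
24.53 wt% Al2O3 ÷ 101.961 g/mol = 0.24058 mol, giving 0.48116 Al and 0.72174 O.
43.56 wt% SiO2 ÷ 60.083 g/mol = 0.72500 mol, giving 0.72500 Si and 1.45000 O.
Oxygen sums to 2.88274; scaling by 12/2.88274 = 4.16271 puts the formula on 12 O.
Al: 0.48116 × 4.16271 = 2.003 atoms per formula unit.

2.003 Al apfu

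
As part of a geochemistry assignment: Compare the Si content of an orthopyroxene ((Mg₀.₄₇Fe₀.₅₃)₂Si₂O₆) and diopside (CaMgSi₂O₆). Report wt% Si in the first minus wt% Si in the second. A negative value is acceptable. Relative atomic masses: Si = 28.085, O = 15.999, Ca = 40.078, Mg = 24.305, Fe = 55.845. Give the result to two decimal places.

First mineral: 56.170 g Si in 234.206 g formula = 23.98 wt% Si.
Second mineral: 56.170 g Si in 216.547 g formula = 25.94 wt% Si.
23.98% − 25.94% gives a difference of -1.96 percentage points.

-1.96 percentage points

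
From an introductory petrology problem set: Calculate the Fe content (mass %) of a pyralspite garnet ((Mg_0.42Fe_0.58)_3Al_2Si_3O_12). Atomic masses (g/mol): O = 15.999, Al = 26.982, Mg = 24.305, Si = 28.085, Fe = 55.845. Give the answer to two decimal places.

21.22 mass %

M((Mg_0.42Fe_0.58)_3Al_2Si_3O_12) = 458.002 g/mol.
Fe contributes 1.74 × 55.845 = 97.170 g per mole.
97.170/458.002 = 0.2122 → 21.22%.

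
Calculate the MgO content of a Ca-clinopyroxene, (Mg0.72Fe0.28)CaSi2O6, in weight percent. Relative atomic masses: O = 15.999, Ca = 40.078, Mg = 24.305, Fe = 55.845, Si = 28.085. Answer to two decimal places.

Formula mass = 225.378 g/mol.
0.72 Mg → 0.7200 mol MgO per formula unit; M(MgO) = 40.304, so MgO mass = 29.019 g.
29.019/225.378 × 100 = 12.88 wt%.

12.88 wt%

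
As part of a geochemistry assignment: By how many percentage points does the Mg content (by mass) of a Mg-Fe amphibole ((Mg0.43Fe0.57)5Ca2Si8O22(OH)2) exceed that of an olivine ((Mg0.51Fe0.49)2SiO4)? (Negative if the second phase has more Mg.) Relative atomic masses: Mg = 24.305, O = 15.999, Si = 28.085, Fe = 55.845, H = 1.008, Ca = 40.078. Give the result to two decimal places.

-8.66 percentage points

First mineral: 52.256 g Mg in 902.242 g formula = 5.79 wt% Mg.
Second mineral: 24.791 g Mg in 171.600 g formula = 14.45 wt% Mg.
5.79% − 14.45% gives a difference of -8.66 percentage points.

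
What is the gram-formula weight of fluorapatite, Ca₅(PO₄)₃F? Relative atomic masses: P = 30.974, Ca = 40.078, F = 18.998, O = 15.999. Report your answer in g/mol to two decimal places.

M = 5*40.078 + 3*30.974 + 12*15.999 + 1*18.998

504.30 g/mol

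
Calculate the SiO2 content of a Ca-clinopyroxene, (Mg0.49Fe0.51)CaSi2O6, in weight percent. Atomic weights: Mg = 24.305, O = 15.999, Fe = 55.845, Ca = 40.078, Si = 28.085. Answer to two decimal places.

51.65 wt%

M((Mg0.49Fe0.51)CaSi2O6) = 232.632 g/mol; M(SiO2) = 60.083 g/mol.
Moles SiO2 per formula unit = 2 Si ÷ 1 = 2.0000.
SiO2 fraction = (2.0000 × 60.083) / 232.632 = 120.166/232.632 = 0.5165.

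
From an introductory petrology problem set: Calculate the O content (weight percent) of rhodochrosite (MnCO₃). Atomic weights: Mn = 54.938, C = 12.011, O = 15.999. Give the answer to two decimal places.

Formula mass = 1×54.938 + 1×12.011 + 3×15.999 = 114.946 g/mol, of which 47.997 g is O.
So O makes up 47.997/114.946 = 0.4176 of the mass, i.e. 41.76%.

41.76 weight percent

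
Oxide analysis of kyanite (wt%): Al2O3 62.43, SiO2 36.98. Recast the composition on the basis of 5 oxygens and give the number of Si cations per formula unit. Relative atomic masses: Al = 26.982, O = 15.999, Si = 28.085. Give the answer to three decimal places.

1.003 Si apfu

62.43 wt% Al2O3 ÷ 101.961 g/mol = 0.61229 mol, giving 1.22458 Al and 1.83687 O.
36.98 wt% SiO2 ÷ 60.083 g/mol = 0.61548 mol, giving 0.61548 Si and 1.23096 O.
Oxygen sums to 3.06783; scaling by 5/3.06783 = 1.62982 puts the formula on 5 O.
Si: 0.61548 × 1.62982 = 1.003 atoms per formula unit.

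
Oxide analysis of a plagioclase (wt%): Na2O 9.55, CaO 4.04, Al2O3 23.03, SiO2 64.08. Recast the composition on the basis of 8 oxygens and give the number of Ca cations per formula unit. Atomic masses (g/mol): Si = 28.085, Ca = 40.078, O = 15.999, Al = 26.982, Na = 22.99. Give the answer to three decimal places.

Na2O (M=61.979): mol = 0.15408; Na = 0.30816, O = 0.15408.
CaO (M=56.077): mol = 0.07204; Ca = 0.07204, O = 0.07204.
Al2O3 (M=101.961): mol = 0.22587; Al = 0.45174, O = 0.67761.
SiO2 (M=60.083): mol = 1.06652; Si = 1.06652, O = 2.13304.
ΣO = 3.03677; factor = 8/ΣO = 2.63438.
Ca apfu = 0.07204 × 2.63438 = 0.190.

0.190 Ca apfu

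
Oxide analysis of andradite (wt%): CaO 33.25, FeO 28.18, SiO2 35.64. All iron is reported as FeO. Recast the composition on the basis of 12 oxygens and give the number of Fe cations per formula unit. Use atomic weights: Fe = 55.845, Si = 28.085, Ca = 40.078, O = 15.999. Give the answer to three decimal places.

2.168 Fe apfu

33.25 wt% CaO ÷ 56.077 g/mol = 0.59293 mol, giving 0.59293 Ca and 0.59293 O.
28.18 wt% FeO ÷ 71.844 g/mol = 0.39224 mol, giving 0.39224 Fe and 0.39224 O.
35.64 wt% SiO2 ÷ 60.083 g/mol = 0.59318 mol, giving 0.59318 Si and 1.18636 O.
Oxygen sums to 2.17153; scaling by 12/2.17153 = 5.52606 puts the formula on 12 O.
Fe: 0.39224 × 5.52606 = 2.168 atoms per formula unit.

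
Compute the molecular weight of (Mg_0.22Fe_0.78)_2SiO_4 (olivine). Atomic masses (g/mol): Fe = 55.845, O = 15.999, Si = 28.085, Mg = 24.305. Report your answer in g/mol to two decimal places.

189.89 g/mol

Mg: 0.44 × 24.305 = 10.6942
Fe: 1.56 × 55.845 = 87.1182
Si: 1 × 28.085 = 28.0850
O: 4 × 15.999 = 63.9960
Summing the contributions gives the formula mass.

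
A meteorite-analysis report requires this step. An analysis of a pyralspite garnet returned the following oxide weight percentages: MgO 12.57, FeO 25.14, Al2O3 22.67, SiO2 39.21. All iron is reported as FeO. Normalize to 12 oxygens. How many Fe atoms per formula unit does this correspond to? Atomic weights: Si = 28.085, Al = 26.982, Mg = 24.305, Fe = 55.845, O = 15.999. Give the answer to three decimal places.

1.594 Fe apfu

MgO (M=40.304): mol = 0.31188; Mg = 0.31188, O = 0.31188.
FeO (M=71.844): mol = 0.34992; Fe = 0.34992, O = 0.34992.
Al2O3 (M=101.961): mol = 0.22234; Al = 0.44468, O = 0.66702.
SiO2 (M=60.083): mol = 0.65260; Si = 0.65260, O = 1.30520.
ΣO = 2.63402; factor = 12/ΣO = 4.55577.
Fe apfu = 0.34992 × 4.55577 = 1.594.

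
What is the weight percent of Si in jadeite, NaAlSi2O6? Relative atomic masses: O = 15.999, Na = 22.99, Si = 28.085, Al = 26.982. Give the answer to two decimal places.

27.79 wt%

Molar mass of NaAlSi2O6: 1·22.99 + 1·26.982 + 2·28.085 + 6·15.999 = 202.136 g/mol.
Mass of Si per formula unit: 2 × 28.085 = 56.170 g.
Weight fraction Si = 56.170 / 202.136 = 0.2779.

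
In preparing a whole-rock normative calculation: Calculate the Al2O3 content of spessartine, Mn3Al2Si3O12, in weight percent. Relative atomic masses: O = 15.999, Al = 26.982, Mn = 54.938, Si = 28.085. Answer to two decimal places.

Formula mass = 495.021 g/mol.
2 Al → 1.0000 mol Al2O3 per formula unit; M(Al2O3) = 101.961, so Al2O3 mass = 101.961 g.
101.961/495.021 × 100 = 20.60 wt%.

20.60 wt%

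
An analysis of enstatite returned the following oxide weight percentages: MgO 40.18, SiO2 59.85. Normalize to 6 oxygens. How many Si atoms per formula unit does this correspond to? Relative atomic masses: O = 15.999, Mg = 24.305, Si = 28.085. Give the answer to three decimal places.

1.999 Si apfu

40.18 wt% MgO ÷ 40.304 g/mol = 0.99692 mol, giving 0.99692 Mg and 0.99692 O.
59.85 wt% SiO2 ÷ 60.083 g/mol = 0.99612 mol, giving 0.99612 Si and 1.99224 O.
Oxygen sums to 2.98916; scaling by 6/2.98916 = 2.00725 puts the formula on 6 O.
Si: 0.99612 × 2.00725 = 1.999 atoms per formula unit.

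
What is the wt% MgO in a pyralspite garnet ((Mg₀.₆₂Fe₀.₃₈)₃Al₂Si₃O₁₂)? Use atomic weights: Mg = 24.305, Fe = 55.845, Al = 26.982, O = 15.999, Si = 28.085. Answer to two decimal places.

M((Mg₀.₆₂Fe₀.₃₈)₃Al₂Si₃O₁₂) = 439.078 g/mol; M(MgO) = 40.304 g/mol.
Moles MgO per formula unit = 1.86 Mg ÷ 1 = 1.8600.
MgO fraction = (1.8600 × 40.304) / 439.078 = 74.965/439.078 = 0.1707.

17.07 wt%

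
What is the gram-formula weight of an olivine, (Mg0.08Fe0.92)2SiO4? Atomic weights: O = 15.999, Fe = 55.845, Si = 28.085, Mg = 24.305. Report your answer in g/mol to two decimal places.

198.72 g/mol

Mg: 0.16 × 24.305 = 3.8888
Fe: 1.84 × 55.845 = 102.7548
Si: 1 × 28.085 = 28.0850
O: 4 × 15.999 = 63.9960
Summing the contributions gives the formula mass.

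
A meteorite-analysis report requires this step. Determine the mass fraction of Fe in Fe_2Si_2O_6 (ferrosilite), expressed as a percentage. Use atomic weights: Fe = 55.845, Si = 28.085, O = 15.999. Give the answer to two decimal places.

Molar mass of Fe_2Si_2O_6: 2·55.845 + 2·28.085 + 6·15.999 = 263.854 g/mol.
Mass of Fe per formula unit: 2 × 55.845 = 111.690 g.
Weight fraction Fe = 111.690 / 263.854 = 0.4233.

42.33 mass %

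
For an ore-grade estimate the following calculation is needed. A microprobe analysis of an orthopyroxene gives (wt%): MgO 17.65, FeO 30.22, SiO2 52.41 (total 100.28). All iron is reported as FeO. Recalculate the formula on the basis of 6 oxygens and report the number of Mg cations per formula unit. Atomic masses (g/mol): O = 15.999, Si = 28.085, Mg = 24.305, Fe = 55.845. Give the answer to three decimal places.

1.009 Mg apfu

17.65 wt% MgO ÷ 40.304 g/mol = 0.43792 mol, giving 0.43792 Mg and 0.43792 O.
30.22 wt% FeO ÷ 71.844 g/mol = 0.42063 mol, giving 0.42063 Fe and 0.42063 O.
52.41 wt% SiO2 ÷ 60.083 g/mol = 0.87229 mol, giving 0.87229 Si and 1.74458 O.
Oxygen sums to 2.60313; scaling by 6/2.60313 = 2.30492 puts the formula on 6 O.
Mg: 0.43792 × 2.30492 = 1.009 atoms per formula unit.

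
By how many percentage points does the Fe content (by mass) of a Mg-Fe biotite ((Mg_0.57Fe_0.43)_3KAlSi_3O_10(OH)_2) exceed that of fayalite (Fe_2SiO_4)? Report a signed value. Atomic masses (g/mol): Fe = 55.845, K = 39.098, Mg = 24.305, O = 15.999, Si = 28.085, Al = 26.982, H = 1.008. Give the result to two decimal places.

M((Mg_0.57Fe_0.43)_3KAlSi_3O_10(OH)_2) = 457.941 g/mol, so wt% Fe = 72.040/457.941 × 100 = 15.73%.
M(Fe_2SiO_4) = 203.771 g/mol, so wt% Fe = 111.690/203.771 × 100 = 54.81%.
15.73 − 54.81 = -39.08 pp.

-39.08 percentage points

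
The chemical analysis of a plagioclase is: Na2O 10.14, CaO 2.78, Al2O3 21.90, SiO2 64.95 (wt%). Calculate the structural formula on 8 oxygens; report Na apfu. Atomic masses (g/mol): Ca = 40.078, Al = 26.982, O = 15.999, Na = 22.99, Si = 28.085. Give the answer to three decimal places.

Na2O (M=61.979): mol = 0.16360; Na = 0.32720, O = 0.16360.
CaO (M=56.077): mol = 0.04957; Ca = 0.04957, O = 0.04957.
Al2O3 (M=101.961): mol = 0.21479; Al = 0.42958, O = 0.64437.
SiO2 (M=60.083): mol = 1.08100; Si = 1.08100, O = 2.16200.
ΣO = 3.01954; factor = 8/ΣO = 2.64941.
Na apfu = 0.32720 × 2.64941 = 0.867.

0.867 Na apfu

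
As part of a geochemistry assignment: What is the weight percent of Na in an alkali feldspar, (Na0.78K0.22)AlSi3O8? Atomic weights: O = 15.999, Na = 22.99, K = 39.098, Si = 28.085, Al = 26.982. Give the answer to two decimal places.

6.75 wt%

M((Na0.78K0.22)AlSi3O8) = 265.763 g/mol.
Na contributes 0.78 × 22.99 = 17.932 g per mole.
17.932/265.763 = 0.0675 → 6.75%.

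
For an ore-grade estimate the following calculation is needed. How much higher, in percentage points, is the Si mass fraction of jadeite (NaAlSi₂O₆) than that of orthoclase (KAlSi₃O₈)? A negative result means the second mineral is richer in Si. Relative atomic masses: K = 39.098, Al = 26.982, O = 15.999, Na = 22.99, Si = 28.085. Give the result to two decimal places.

-2.48 percentage points

M(NaAlSi₂O₆) = 202.136 g/mol, so wt% Si = 56.170/202.136 × 100 = 27.79%.
M(KAlSi₃O₈) = 278.327 g/mol, so wt% Si = 84.255/278.327 × 100 = 30.27%.
27.79 − 30.27 = -2.48 pp.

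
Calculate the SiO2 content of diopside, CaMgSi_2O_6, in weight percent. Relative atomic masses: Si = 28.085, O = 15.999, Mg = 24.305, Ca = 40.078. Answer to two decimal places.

M(CaMgSi_2O_6) = 216.547 g/mol; M(SiO2) = 60.083 g/mol.
Moles SiO2 per formula unit = 2 Si ÷ 1 = 2.0000.
SiO2 fraction = (2.0000 × 60.083) / 216.547 = 120.166/216.547 = 0.5549.

55.49 wt%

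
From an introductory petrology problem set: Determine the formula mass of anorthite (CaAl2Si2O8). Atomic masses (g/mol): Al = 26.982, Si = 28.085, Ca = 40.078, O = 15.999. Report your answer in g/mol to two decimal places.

The formula mass is the sum 1×40.078 + 2×26.982 + 2×28.085 + 8×15.999.

278.20 g/mol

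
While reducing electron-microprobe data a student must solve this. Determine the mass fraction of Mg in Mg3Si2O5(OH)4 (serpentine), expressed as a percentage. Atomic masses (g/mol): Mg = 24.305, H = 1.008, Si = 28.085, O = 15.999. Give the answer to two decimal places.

Molar mass of Mg3Si2O5(OH)4: 3*24.305 + 2*28.085 + 9*15.999 + 4*1.008 = 277.108 g/mol.
Mass of Mg per formula unit: 3 × 24.305 = 72.915 g.
Weight fraction Mg = 72.915 / 277.108 = 0.2631.

26.31 wt%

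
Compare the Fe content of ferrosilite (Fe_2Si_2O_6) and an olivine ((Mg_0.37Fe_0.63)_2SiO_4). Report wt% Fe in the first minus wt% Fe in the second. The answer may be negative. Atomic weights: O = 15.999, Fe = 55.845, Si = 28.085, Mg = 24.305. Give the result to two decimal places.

3.33 percentage points

M(Fe_2Si_2O_6) = 263.854 g/mol, so wt% Fe = 111.690/263.854 × 100 = 42.33%.
M((Mg_0.37Fe_0.63)_2SiO_4) = 180.431 g/mol, so wt% Fe = 70.365/180.431 × 100 = 39.00%.
42.33 − 39.00 = 3.33 pp.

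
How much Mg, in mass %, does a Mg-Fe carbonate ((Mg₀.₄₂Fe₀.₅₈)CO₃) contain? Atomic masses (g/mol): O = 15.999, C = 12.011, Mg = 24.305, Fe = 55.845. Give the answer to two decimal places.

Formula mass = 0.42·24.305 + 0.58·55.845 + 1·12.011 + 3·15.999 = 102.606 g/mol, of which 10.208 g is Mg.
So Mg makes up 10.208/102.606 = 0.0995 of the mass, i.e. 9.95%.

9.95 mass %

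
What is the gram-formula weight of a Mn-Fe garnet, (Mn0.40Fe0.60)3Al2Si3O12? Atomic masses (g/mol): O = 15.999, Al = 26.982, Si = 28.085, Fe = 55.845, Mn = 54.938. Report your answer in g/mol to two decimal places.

496.65 g/mol

Mn: 1.20 × 54.938 = 65.9256
Fe: 1.80 × 55.845 = 100.5210
Al: 2 × 26.982 = 53.9640
Si: 3 × 28.085 = 84.2550
O: 12 × 15.999 = 191.9880
Summing the contributions gives the formula mass.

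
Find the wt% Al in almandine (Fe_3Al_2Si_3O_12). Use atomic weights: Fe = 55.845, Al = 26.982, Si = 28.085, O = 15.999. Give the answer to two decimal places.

M(Fe_3Al_2Si_3O_12) = 497.742 g/mol.
Al contributes 2 × 26.982 = 53.964 g per mole.
53.964/497.742 = 0.1084 → 10.84%.

10.84 wt%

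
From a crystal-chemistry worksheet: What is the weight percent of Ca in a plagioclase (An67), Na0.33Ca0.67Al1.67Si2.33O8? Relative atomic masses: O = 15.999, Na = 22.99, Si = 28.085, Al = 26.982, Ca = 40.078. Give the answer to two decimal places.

9.84 weight percent

Molar mass of Na0.33Ca0.67Al1.67Si2.33O8: 0.33·22.99 + 0.67·40.078 + 1.67·26.982 + 2.33·28.085 + 8·15.999 = 272.929 g/mol.
Mass of Ca per formula unit: 0.67 × 40.078 = 26.852 g.
Weight fraction Ca = 26.852 / 272.929 = 0.0984.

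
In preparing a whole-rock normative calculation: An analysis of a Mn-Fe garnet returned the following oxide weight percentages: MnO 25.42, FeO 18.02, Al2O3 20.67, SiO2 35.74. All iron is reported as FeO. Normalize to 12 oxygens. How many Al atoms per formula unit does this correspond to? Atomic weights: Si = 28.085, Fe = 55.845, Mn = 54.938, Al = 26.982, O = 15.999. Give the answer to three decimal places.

2.021 Al apfu

MnO: 25.42/70.937 = 0.35835 mol → 0.35835 mol Mn, 0.35835 mol O.
FeO: 18.02/71.844 = 0.25082 mol → 0.25082 mol Fe, 0.25082 mol O.
Al2O3: 20.67/101.961 = 0.20272 mol → 0.40544 mol Al, 0.60816 mol O.
SiO2: 35.74/60.083 = 0.59484 mol → 0.59484 mol Si, 1.18968 mol O.
Total oxygen = 2.40701 mol. Normalization factor = 12/2.40701 = 4.98544.
Al per 12 O = 0.40544 × 4.98544 = 2.021.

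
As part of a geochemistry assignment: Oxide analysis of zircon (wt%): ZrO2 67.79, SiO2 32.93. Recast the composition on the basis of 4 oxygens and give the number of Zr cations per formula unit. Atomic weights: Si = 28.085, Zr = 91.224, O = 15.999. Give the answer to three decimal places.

1.002 Zr apfu

ZrO2: 67.79/123.222 = 0.55015 mol → 0.55015 mol Zr, 1.10030 mol O.
SiO2: 32.93/60.083 = 0.54808 mol → 0.54808 mol Si, 1.09616 mol O.
Total oxygen = 2.19646 mol. Normalization factor = 4/2.19646 = 1.82111.
Zr per 4 O = 0.55015 × 1.82111 = 1.002.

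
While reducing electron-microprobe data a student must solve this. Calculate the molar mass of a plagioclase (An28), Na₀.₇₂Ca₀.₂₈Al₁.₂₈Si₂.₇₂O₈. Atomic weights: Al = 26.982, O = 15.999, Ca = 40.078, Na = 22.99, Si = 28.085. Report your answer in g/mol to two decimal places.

The formula mass is the sum 0.72·22.99 + 0.28·40.078 + 1.28·26.982 + 2.72·28.085 + 8·15.999.

266.69 g/mol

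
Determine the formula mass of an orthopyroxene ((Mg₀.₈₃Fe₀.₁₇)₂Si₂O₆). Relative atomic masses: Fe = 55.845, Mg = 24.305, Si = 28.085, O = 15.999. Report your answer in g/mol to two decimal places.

M = 1.66(24.305) + 0.34(55.845) + 2(28.085) + 6(15.999)

211.50 g/mol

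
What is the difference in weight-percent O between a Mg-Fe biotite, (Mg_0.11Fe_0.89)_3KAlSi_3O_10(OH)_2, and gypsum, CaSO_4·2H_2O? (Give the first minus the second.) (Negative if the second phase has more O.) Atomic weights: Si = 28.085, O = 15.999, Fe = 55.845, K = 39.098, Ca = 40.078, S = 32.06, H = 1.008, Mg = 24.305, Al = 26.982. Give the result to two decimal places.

M((Mg_0.11Fe_0.89)_3KAlSi_3O_10(OH)_2) = 501.466 g/mol, so wt% O = 191.988/501.466 × 100 = 38.29%.
M(CaSO_4·2H_2O) = 172.164 g/mol, so wt% O = 95.994/172.164 × 100 = 55.76%.
38.29 − 55.76 = -17.47 pp.

-17.47 percentage points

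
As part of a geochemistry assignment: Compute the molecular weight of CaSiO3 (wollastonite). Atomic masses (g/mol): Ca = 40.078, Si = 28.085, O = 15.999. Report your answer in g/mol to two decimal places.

M = 1×40.078 + 1×28.085 + 3×15.999

116.16 g/mol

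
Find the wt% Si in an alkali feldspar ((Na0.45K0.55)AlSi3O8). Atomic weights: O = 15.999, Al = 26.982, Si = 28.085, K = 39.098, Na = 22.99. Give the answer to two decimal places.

31.08 weight percent

Molar mass of (Na0.45K0.55)AlSi3O8: 0.45×22.99 + 0.55×39.098 + 1×26.982 + 3×28.085 + 8×15.999 = 271.078 g/mol.
Mass of Si per formula unit: 3 × 28.085 = 84.255 g.
Weight fraction Si = 84.255 / 271.078 = 0.3108.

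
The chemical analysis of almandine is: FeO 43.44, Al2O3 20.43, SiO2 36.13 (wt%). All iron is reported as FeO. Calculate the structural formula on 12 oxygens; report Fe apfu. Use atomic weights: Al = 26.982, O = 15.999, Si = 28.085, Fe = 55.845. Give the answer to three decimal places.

3.013 Fe apfu

FeO: 43.44/71.844 = 0.60464 mol → 0.60464 mol Fe, 0.60464 mol O.
Al2O3: 20.43/101.961 = 0.20037 mol → 0.40074 mol Al, 0.60111 mol O.
SiO2: 36.13/60.083 = 0.60133 mol → 0.60133 mol Si, 1.20266 mol O.
Total oxygen = 2.40841 mol. Normalization factor = 12/2.40841 = 4.98254.
Fe per 12 O = 0.60464 × 4.98254 = 3.013.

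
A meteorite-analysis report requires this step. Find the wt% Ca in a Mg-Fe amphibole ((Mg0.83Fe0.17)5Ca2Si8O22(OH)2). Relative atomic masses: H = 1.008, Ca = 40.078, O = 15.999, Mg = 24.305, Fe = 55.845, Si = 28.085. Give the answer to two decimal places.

9.55 mass %

Molar mass of (Mg0.83Fe0.17)5Ca2Si8O22(OH)2: 4.15×24.305 + 0.85×55.845 + 2×40.078 + 8×28.085 + 24×15.999 + 2×1.008 = 839.162 g/mol.
Mass of Ca per formula unit: 2 × 40.078 = 80.156 g.
Weight fraction Ca = 80.156 / 839.162 = 0.0955.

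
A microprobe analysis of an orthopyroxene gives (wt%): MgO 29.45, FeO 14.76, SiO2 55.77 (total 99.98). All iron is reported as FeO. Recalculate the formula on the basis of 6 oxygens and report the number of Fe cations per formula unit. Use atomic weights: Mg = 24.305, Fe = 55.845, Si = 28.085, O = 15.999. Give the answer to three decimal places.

0.441 Fe apfu

29.45 wt% MgO ÷ 40.304 g/mol = 0.73070 mol, giving 0.73070 Mg and 0.73070 O.
14.76 wt% FeO ÷ 71.844 g/mol = 0.20545 mol, giving 0.20545 Fe and 0.20545 O.
55.77 wt% SiO2 ÷ 60.083 g/mol = 0.92822 mol, giving 0.92822 Si and 1.85644 O.
Oxygen sums to 2.79259; scaling by 6/2.79259 = 2.14854 puts the formula on 6 O.
Fe: 0.20545 × 2.14854 = 0.441 atoms per formula unit.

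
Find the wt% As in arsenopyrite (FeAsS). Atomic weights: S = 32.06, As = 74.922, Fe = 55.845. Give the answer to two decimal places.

46.01 wt%

M(FeAsS) = 162.827 g/mol.
As contributes 1 × 74.922 = 74.922 g per mole.
74.922/162.827 = 0.4601 → 46.01%.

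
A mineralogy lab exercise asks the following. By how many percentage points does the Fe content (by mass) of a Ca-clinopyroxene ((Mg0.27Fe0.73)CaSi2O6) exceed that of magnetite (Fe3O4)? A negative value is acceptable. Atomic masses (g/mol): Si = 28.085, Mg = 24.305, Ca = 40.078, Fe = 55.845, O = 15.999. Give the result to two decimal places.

-55.34 percentage points

Fe in (Mg0.27Fe0.73)CaSi2O6: molar mass 239.571 g/mol; 0.73×55.845 = 40.767 g → 17.02 wt%.
Fe in Fe3O4: molar mass 231.531 g/mol; 3×55.845 = 167.535 g → 72.36 wt%.
Difference = 17.02 − 72.36 = -55.34 percentage points.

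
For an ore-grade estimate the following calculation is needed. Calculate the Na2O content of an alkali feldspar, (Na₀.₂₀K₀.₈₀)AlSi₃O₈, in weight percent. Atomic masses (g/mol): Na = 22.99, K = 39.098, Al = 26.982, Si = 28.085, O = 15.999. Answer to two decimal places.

M((Na₀.₂₀K₀.₈₀)AlSi₃O₈) = 275.105 g/mol; M(Na2O) = 61.979 g/mol.
Moles Na2O per formula unit = 0.20 Na ÷ 2 = 0.1000.
Na2O fraction = (0.1000 × 61.979) / 275.105 = 6.198/275.105 = 0.0225.

2.25 wt%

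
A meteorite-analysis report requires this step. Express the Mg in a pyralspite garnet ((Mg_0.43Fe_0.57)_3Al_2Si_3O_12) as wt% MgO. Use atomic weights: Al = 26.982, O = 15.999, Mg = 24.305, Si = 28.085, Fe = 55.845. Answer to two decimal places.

11.38 wt%

Formula mass = 457.055 g/mol.
1.29 Mg → 1.2900 mol MgO per formula unit; M(MgO) = 40.304, so MgO mass = 51.992 g.
51.992/457.055 × 100 = 11.38 wt%.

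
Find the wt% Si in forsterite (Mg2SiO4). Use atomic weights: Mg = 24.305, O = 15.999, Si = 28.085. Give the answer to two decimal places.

19.96 wt%

Formula mass = 2·24.305 + 1·28.085 + 4·15.999 = 140.691 g/mol, of which 28.085 g is Si.
So Si makes up 28.085/140.691 = 0.1996 of the mass, i.e. 19.96%.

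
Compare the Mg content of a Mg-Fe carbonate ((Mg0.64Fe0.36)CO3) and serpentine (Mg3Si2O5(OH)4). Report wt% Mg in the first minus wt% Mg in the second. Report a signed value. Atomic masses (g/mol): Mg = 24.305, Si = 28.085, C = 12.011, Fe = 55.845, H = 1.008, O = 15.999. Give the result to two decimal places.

Mg in (Mg0.64Fe0.36)CO3: molar mass 95.667 g/mol; 0.64×24.305 = 15.555 g → 16.26 wt%.
Mg in Mg3Si2O5(OH)4: molar mass 277.108 g/mol; 3×24.305 = 72.915 g → 26.31 wt%.
Difference = 16.26 − 26.31 = -10.05 percentage points.

-10.05 percentage points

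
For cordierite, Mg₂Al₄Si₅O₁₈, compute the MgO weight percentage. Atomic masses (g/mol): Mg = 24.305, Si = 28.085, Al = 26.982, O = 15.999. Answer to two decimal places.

Molar mass of Mg₂Al₄Si₅O₁₈ = 2·24.305 + 4·26.982 + 5·28.085 + 18·15.999 = 584.945 g/mol.
Each formula unit contains 2 Mg, equivalent to 2/1 = 2.0000 mol MgO.
M(MgO) = 1×24.305 + 1×15.999 = 40.304 g/mol.
Mass of MgO per formula unit = 2.0000 × 40.304 = 80.608 g.
MgO wt% = 80.608 / 584.945 × 100 = 13.78%.

13.78 wt%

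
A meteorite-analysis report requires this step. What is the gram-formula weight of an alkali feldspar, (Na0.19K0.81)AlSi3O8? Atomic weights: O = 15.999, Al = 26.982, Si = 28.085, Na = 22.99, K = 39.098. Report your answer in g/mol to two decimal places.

The formula mass is the sum 0.19(22.99) + 0.81(39.098) + 1(26.982) + 3(28.085) + 8(15.999).

275.27 g/mol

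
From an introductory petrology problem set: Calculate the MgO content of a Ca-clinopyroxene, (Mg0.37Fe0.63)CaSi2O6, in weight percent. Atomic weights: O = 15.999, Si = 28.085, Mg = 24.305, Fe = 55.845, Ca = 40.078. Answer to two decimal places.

6.31 wt%

Molar mass of (Mg0.37Fe0.63)CaSi2O6 = 0.37*24.305 + 0.63*55.845 + 1*40.078 + 2*28.085 + 6*15.999 = 236.417 g/mol.
Each formula unit contains 0.37 Mg, equivalent to 0.37/1 = 0.3700 mol MgO.
M(MgO) = 1×24.305 + 1×15.999 = 40.304 g/mol.
Mass of MgO per formula unit = 0.3700 × 40.304 = 14.912 g.
MgO wt% = 14.912 / 236.417 × 100 = 6.31%.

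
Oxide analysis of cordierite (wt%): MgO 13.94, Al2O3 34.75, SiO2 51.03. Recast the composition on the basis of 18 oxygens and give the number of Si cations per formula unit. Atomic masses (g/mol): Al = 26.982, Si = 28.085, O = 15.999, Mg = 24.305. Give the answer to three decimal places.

13.94 wt% MgO ÷ 40.304 g/mol = 0.34587 mol, giving 0.34587 Mg and 0.34587 O.
34.75 wt% Al2O3 ÷ 101.961 g/mol = 0.34082 mol, giving 0.68164 Al and 1.02246 O.
51.03 wt% SiO2 ÷ 60.083 g/mol = 0.84933 mol, giving 0.84933 Si and 1.69866 O.
Oxygen sums to 3.06699; scaling by 18/3.06699 = 5.86895 puts the formula on 18 O.
Si: 0.84933 × 5.86895 = 4.985 atoms per formula unit.

4.985 Si apfu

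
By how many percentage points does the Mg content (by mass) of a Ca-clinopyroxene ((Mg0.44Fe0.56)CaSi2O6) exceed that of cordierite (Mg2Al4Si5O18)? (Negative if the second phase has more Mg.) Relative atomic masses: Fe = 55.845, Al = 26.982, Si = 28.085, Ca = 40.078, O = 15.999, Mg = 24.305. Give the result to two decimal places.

Mg in (Mg0.44Fe0.56)CaSi2O6: molar mass 234.209 g/mol; 0.44×24.305 = 10.694 g → 4.57 wt%.
Mg in Mg2Al4Si5O18: molar mass 584.945 g/mol; 2×24.305 = 48.610 g → 8.31 wt%.
Difference = 4.57 − 8.31 = -3.74 percentage points.

-3.74 percentage points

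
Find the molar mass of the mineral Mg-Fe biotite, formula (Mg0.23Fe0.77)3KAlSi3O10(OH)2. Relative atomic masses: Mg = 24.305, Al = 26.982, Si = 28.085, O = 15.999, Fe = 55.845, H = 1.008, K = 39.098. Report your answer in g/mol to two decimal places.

490.11 g/mol

M = 0.69*24.305 + 2.31*55.845 + 1*39.098 + 1*26.982 + 3*28.085 + 12*15.999 + 2*1.008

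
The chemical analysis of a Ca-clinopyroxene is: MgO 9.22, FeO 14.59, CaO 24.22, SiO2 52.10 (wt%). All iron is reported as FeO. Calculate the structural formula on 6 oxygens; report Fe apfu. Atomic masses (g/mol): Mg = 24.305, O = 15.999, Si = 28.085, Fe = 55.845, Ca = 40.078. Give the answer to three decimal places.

9.22 wt% MgO ÷ 40.304 g/mol = 0.22876 mol, giving 0.22876 Mg and 0.22876 O.
14.59 wt% FeO ÷ 71.844 g/mol = 0.20308 mol, giving 0.20308 Fe and 0.20308 O.
24.22 wt% CaO ÷ 56.077 g/mol = 0.43191 mol, giving 0.43191 Ca and 0.43191 O.
52.10 wt% SiO2 ÷ 60.083 g/mol = 0.86713 mol, giving 0.86713 Si and 1.73426 O.
Oxygen sums to 2.59801; scaling by 6/2.59801 = 2.30946 puts the formula on 6 O.
Fe: 0.20308 × 2.30946 = 0.469 atoms per formula unit.

0.469 Fe apfu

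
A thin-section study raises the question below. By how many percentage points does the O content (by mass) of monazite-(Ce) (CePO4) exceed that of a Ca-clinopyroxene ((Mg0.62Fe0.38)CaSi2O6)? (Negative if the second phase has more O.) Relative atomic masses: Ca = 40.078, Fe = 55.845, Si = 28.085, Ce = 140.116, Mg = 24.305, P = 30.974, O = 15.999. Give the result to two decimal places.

-14.78 percentage points

O in CePO4: molar mass 235.086 g/mol; 4×15.999 = 63.996 g → 27.22 wt%.
O in (Mg0.62Fe0.38)CaSi2O6: molar mass 228.532 g/mol; 6×15.999 = 95.994 g → 42.00 wt%.
Difference = 27.22 − 42.00 = -14.78 percentage points.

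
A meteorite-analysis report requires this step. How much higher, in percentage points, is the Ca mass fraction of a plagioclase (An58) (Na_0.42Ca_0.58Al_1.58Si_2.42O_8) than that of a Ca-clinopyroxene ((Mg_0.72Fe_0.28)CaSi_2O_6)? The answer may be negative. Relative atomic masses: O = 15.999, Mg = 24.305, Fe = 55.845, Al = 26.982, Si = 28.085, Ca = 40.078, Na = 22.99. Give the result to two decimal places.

First mineral: 23.245 g Ca in 271.490 g formula = 8.56 wt% Ca.
Second mineral: 40.078 g Ca in 225.378 g formula = 17.78 wt% Ca.
8.56% − 17.78% gives a difference of -9.22 percentage points.

-9.22 percentage points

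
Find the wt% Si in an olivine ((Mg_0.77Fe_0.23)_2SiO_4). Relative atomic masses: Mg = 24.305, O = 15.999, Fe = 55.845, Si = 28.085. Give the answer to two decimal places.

18.10 wt%

Formula mass = 1.54×24.305 + 0.46×55.845 + 1×28.085 + 4×15.999 = 155.199 g/mol, of which 28.085 g is Si.
So Si makes up 28.085/155.199 = 0.1810 of the mass, i.e. 18.10%.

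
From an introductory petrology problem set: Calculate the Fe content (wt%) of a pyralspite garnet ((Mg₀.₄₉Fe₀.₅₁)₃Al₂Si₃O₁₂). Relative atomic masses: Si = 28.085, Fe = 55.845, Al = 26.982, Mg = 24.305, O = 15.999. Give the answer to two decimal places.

18.93 wt%

Molar mass of (Mg₀.₄₉Fe₀.₅₁)₃Al₂Si₃O₁₂: 1.47×24.305 + 1.53×55.845 + 2×26.982 + 3×28.085 + 12×15.999 = 451.378 g/mol.
Mass of Fe per formula unit: 1.53 × 55.845 = 85.443 g.
Weight fraction Fe = 85.443 / 451.378 = 0.1893.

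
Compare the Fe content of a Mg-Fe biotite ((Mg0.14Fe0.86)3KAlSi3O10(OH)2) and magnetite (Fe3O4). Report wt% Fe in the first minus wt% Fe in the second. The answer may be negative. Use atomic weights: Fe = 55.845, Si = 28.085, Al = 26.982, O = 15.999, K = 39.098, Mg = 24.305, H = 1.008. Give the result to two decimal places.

Fe in (Mg0.14Fe0.86)3KAlSi3O10(OH)2: molar mass 498.627 g/mol; 2.58×55.845 = 144.080 g → 28.90 wt%.
Fe in Fe3O4: molar mass 231.531 g/mol; 3×55.845 = 167.535 g → 72.36 wt%.
Difference = 28.90 − 72.36 = -43.46 percentage points.

-43.46 percentage points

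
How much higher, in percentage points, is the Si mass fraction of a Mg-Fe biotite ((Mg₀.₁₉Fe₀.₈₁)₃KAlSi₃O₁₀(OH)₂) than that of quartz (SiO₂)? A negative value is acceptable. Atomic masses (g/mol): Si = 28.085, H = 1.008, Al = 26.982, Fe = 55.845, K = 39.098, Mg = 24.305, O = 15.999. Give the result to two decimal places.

M((Mg₀.₁₉Fe₀.₈₁)₃KAlSi₃O₁₀(OH)₂) = 493.896 g/mol, so wt% Si = 84.255/493.896 × 100 = 17.06%.
M(SiO₂) = 60.083 g/mol, so wt% Si = 28.085/60.083 × 100 = 46.74%.
17.06 − 46.74 = -29.68 pp.

-29.68 percentage points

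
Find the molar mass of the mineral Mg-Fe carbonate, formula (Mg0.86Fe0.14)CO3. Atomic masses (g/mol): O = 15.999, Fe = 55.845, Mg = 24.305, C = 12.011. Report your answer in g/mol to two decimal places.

M = 0.86×24.305 + 0.14×55.845 + 1×12.011 + 3×15.999

88.73 g/mol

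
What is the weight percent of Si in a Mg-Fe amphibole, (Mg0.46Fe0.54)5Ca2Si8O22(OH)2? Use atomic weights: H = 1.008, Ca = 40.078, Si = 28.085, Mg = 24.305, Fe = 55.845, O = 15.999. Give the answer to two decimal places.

25.03 mass %

Formula mass = 2.30*24.305 + 2.70*55.845 + 2*40.078 + 8*28.085 + 24*15.999 + 2*1.008 = 897.511 g/mol, of which 224.680 g is Si.
So Si makes up 224.680/897.511 = 0.2503 of the mass, i.e. 25.03%.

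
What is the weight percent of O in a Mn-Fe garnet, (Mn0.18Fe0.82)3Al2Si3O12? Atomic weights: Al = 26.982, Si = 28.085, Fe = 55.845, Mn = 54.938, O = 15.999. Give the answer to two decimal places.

38.61 mass %

Formula mass = 0.54×54.938 + 2.46×55.845 + 2×26.982 + 3×28.085 + 12×15.999 = 497.252 g/mol, of which 191.988 g is O.
So O makes up 191.988/497.252 = 0.3861 of the mass, i.e. 38.61%.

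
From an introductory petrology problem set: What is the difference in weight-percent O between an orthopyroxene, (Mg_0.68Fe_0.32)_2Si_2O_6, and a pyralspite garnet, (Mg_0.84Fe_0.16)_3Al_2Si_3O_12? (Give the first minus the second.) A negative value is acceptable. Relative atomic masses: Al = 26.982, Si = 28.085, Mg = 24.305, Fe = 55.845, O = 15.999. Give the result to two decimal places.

O in (Mg_0.68Fe_0.32)_2Si_2O_6: molar mass 220.960 g/mol; 6×15.999 = 95.994 g → 43.44 wt%.
O in (Mg_0.84Fe_0.16)_3Al_2Si_3O_12: molar mass 418.261 g/mol; 12×15.999 = 191.988 g → 45.90 wt%.
Difference = 43.44 − 45.90 = -2.46 percentage points.

-2.46 percentage points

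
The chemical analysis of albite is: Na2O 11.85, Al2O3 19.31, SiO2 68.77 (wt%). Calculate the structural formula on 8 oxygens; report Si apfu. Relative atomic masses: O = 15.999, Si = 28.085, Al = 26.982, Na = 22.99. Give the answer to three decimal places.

Na2O: 11.85/61.979 = 0.19119 mol → 0.38238 mol Na, 0.19119 mol O.
Al2O3: 19.31/101.961 = 0.18939 mol → 0.37878 mol Al, 0.56817 mol O.
SiO2: 68.77/60.083 = 1.14458 mol → 1.14458 mol Si, 2.28916 mol O.
Total oxygen = 3.04852 mol. Normalization factor = 8/3.04852 = 2.62422.
Si per 8 O = 1.14458 × 2.62422 = 3.004.

3.004 Si apfu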